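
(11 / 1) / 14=11 / 14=0.79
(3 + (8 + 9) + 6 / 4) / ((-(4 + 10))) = -43 / 28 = -1.54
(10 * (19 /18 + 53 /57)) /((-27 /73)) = -247835 /4617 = -53.68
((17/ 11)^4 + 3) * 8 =1019552/ 14641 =69.64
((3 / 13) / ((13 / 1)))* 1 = 3 / 169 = 0.02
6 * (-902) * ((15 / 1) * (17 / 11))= -125460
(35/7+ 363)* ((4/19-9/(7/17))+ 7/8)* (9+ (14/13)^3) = -22891817982/292201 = -78342.71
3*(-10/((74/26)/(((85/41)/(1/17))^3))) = -1176706488750/2550077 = -461439.59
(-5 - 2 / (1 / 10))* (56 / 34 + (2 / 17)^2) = -41.52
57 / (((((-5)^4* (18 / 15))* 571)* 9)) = 19 / 1284750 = 0.00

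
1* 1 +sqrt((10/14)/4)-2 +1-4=-4 +sqrt(35)/14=-3.58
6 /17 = 0.35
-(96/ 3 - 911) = 879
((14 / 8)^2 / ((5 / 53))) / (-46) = -2597 / 3680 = -0.71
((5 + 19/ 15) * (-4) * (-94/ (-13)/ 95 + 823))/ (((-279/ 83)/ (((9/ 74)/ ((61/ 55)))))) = 58158651452/ 86409245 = 673.06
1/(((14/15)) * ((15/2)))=1/7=0.14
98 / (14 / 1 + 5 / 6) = 588 / 89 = 6.61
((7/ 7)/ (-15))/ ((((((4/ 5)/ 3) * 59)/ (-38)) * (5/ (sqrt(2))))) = 19 * sqrt(2)/ 590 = 0.05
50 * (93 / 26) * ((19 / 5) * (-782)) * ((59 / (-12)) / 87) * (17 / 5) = 230989897 / 2262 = 102117.55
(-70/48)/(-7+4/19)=665/3096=0.21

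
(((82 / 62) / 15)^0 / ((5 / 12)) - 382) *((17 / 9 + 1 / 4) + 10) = -414713 / 90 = -4607.92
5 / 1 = 5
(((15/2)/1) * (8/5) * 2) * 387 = 9288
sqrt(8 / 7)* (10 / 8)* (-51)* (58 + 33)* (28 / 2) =-23205* sqrt(14) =-86825.16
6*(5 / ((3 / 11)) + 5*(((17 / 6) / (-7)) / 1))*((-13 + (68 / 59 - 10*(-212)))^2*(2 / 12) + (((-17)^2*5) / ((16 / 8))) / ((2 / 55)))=21763288266695 / 292404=74428832.26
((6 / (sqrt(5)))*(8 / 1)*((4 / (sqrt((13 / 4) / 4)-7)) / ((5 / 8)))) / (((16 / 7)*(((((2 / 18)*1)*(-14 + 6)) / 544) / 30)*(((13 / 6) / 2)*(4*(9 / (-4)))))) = -122830848*sqrt(5) / 16705-4386816*sqrt(65) / 16705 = -18558.86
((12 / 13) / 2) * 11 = 66 / 13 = 5.08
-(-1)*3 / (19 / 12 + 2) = 36 / 43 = 0.84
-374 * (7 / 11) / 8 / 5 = -119 / 20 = -5.95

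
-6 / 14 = -3 / 7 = -0.43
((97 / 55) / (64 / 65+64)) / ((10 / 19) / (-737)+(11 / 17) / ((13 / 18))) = 354760913 / 11702102016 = 0.03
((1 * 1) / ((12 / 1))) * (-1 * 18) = -3 / 2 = -1.50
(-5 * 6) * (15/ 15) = -30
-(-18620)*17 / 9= 316540 / 9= 35171.11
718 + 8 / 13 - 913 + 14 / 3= -7399 / 39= -189.72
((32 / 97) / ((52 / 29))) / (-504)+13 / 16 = 1032295 / 1271088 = 0.81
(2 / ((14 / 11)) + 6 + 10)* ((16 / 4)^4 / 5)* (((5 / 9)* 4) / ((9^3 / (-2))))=-83968 / 15309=-5.48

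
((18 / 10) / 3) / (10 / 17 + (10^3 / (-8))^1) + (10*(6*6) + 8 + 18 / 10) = 1303528 / 3525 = 369.80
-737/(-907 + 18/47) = 34639/42611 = 0.81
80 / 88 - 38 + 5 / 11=-403 / 11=-36.64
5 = 5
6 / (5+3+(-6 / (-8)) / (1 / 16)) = 3 / 10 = 0.30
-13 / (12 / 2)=-13 / 6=-2.17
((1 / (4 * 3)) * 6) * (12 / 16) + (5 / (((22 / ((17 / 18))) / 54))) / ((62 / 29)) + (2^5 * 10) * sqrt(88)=15813 / 2728 + 640 * sqrt(22)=3007.66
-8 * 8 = -64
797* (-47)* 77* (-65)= 187482295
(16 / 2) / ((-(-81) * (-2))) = -4 / 81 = -0.05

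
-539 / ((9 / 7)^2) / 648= -26411 / 52488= -0.50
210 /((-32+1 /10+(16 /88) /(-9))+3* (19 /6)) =-51975 /5549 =-9.37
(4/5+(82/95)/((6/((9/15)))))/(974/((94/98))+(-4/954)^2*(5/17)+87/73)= 5587126356843/6408650679805225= 0.00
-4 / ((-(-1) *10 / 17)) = -34 / 5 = -6.80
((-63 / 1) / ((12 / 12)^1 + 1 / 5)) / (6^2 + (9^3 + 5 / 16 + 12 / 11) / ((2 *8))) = -147840 / 229927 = -0.64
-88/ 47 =-1.87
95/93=1.02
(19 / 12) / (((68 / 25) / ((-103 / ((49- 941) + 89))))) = 48925 / 655248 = 0.07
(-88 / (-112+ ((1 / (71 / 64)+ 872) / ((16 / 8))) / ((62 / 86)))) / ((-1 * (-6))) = -24211 / 814479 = -0.03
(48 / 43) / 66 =8 / 473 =0.02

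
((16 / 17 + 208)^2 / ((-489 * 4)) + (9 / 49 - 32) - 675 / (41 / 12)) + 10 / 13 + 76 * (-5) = -776225770683 / 1230293519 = -630.93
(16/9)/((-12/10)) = -40/27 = -1.48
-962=-962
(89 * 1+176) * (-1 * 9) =-2385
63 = 63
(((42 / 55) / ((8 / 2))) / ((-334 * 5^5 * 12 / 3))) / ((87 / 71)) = -497 / 13318250000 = -0.00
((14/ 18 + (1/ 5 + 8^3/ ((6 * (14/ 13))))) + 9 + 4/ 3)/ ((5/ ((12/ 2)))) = 57046/ 525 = 108.66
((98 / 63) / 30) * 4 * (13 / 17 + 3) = 1792 / 2295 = 0.78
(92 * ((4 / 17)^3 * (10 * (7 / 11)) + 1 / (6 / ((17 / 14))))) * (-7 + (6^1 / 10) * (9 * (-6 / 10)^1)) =-7625260288 / 28372575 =-268.75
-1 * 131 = -131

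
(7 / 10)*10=7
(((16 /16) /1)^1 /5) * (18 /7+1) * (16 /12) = 0.95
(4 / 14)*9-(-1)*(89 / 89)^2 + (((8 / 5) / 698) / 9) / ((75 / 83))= 29449199 / 8245125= 3.57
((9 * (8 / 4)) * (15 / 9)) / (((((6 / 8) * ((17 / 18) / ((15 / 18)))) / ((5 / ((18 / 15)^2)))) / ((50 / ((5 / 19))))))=1187500 / 51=23284.31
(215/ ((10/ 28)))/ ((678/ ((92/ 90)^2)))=636916/ 686475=0.93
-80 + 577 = 497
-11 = -11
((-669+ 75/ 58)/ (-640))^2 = 1499780529/ 1377894400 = 1.09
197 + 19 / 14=2777 / 14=198.36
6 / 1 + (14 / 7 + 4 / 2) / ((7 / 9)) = 78 / 7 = 11.14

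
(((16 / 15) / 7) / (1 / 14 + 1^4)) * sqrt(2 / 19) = 32 * sqrt(38) / 4275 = 0.05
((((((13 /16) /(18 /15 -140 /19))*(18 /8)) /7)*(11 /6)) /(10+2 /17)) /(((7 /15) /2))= -0.03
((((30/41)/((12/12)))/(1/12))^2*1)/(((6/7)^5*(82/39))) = 5462275/68921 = 79.25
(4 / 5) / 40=1 / 50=0.02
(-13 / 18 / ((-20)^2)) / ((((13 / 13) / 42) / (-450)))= 273 / 8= 34.12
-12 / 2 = -6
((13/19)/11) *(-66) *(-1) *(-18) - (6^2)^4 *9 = -287215740/19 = -15116617.89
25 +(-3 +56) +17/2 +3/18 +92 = 536/3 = 178.67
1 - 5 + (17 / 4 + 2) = 9 / 4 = 2.25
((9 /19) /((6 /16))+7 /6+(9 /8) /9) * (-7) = -8155 /456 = -17.88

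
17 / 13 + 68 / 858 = 595 / 429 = 1.39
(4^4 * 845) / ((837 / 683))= 147746560 / 837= 176519.19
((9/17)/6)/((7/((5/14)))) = 15/3332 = 0.00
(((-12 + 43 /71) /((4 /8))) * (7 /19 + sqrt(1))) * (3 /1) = -126204 /1349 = -93.55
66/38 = 33/19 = 1.74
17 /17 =1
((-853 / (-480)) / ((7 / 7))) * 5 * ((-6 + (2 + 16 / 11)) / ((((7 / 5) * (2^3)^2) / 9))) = -12795 / 5632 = -2.27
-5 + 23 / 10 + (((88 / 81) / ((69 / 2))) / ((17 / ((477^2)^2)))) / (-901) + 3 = -7074615099 / 66470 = -106433.20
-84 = -84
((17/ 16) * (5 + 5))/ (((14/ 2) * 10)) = 17/ 112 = 0.15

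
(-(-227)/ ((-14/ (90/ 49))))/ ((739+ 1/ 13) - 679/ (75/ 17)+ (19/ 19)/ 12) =-39838500/ 782893727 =-0.05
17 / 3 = 5.67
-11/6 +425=2539/6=423.17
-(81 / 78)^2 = -729 / 676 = -1.08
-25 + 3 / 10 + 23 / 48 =-24.22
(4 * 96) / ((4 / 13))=1248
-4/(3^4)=-4/81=-0.05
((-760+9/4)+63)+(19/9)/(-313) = -7828519/11268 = -694.76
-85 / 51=-5 / 3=-1.67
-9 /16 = -0.56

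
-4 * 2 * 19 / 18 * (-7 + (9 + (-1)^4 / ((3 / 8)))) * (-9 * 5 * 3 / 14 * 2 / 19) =40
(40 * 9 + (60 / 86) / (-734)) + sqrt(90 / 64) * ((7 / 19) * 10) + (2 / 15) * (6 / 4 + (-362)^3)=-1497150619018 / 236715 + 105 * sqrt(10) / 76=-6324692.50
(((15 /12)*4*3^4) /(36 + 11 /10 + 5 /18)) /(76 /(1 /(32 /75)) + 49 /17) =23236875 /75721958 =0.31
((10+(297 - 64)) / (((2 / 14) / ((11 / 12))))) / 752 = 6237 / 3008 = 2.07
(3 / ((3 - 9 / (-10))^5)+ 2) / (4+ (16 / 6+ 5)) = 0.17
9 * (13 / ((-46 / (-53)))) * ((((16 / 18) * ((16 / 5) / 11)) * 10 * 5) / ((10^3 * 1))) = 11024 / 6325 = 1.74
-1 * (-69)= 69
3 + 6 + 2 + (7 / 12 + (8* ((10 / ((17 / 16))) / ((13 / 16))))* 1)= 276479 / 2652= 104.25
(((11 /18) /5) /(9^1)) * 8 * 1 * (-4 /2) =-88 /405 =-0.22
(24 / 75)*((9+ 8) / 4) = 34 / 25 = 1.36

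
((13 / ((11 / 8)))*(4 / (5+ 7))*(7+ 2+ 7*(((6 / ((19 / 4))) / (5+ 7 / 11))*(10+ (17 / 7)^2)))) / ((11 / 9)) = 2297880 / 26257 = 87.51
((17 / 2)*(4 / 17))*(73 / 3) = 146 / 3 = 48.67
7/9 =0.78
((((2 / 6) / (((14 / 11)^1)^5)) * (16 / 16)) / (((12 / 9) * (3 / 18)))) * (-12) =-1449459 / 268912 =-5.39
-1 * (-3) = 3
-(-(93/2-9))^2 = -5625/4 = -1406.25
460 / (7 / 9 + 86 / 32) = 66240 / 499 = 132.75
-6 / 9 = -2 / 3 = -0.67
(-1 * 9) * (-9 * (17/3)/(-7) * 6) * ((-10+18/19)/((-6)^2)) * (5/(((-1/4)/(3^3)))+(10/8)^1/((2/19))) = -27796275/532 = -52248.64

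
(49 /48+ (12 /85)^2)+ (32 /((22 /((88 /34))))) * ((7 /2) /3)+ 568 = 198866537 /346800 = 573.43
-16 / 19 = -0.84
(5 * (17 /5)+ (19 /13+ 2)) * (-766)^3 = -119555055536 /13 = -9196542733.54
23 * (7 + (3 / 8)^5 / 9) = 5276269 / 32768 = 161.02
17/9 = 1.89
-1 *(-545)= 545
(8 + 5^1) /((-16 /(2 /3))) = -13 /24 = -0.54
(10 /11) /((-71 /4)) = -40 /781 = -0.05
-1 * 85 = -85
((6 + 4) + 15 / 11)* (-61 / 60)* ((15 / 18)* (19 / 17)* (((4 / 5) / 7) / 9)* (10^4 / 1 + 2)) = -48301325 / 35343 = -1366.64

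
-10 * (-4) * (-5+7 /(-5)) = -256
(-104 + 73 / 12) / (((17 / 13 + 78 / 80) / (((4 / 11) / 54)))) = -305500 / 1057617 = -0.29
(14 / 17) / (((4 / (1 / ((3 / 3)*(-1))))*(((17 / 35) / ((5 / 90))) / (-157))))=38465 / 10404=3.70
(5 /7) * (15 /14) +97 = 9581 /98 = 97.77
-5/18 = -0.28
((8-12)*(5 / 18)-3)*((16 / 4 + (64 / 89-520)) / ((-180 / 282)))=-7975054 / 2403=-3318.79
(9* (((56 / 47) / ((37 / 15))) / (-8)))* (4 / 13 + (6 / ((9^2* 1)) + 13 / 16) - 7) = 1141175 / 361712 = 3.15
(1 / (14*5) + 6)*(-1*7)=-421 / 10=-42.10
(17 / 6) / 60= 17 / 360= 0.05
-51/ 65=-0.78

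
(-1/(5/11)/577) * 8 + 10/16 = 13721/23080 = 0.59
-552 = -552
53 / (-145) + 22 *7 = 22277 / 145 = 153.63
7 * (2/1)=14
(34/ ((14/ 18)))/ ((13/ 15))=4590/ 91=50.44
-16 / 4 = -4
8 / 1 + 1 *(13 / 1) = 21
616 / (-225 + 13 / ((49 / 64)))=-30184 / 10193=-2.96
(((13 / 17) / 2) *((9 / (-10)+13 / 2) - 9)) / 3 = -13 / 30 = -0.43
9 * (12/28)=27/7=3.86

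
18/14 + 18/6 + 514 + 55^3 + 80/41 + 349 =47999096/287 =167244.24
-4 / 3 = -1.33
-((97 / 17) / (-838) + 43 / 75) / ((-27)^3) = 605303 / 21030301350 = 0.00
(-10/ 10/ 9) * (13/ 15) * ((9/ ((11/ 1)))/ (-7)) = 13/ 1155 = 0.01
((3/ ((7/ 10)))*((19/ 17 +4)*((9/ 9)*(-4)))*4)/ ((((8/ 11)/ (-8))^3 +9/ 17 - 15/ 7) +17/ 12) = 666990720/ 375439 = 1776.56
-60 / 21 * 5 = -100 / 7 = -14.29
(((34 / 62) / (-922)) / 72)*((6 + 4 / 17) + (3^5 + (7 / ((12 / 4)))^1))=-6415 / 3086856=-0.00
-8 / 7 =-1.14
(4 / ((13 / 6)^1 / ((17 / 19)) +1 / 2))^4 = 1731891456 / 492884401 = 3.51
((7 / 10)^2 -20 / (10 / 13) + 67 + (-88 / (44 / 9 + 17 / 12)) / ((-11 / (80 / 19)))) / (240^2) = 2244293 / 2760320000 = 0.00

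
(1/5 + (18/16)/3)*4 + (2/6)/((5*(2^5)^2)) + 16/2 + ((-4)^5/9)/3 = -3818999/138240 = -27.63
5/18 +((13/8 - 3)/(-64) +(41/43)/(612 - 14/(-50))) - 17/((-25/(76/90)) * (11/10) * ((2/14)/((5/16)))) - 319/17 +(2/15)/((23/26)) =-373328310658631/21741484807680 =-17.17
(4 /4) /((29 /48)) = 48 /29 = 1.66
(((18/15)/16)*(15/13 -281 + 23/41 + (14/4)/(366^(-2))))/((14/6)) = 15061.07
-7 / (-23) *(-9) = -63 / 23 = -2.74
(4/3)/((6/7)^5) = 16807/5832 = 2.88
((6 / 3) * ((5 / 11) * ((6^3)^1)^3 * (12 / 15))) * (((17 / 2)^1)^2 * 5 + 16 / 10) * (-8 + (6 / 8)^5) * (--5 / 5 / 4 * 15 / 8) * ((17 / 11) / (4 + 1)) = -57907003027869 / 19360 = -2991064205.98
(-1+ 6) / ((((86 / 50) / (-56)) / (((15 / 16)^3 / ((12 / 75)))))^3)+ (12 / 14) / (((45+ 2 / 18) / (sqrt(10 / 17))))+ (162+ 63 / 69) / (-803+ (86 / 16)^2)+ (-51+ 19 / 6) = -55024712874258033082933605127 / 2334675981680926261248+ 27 * sqrt(170) / 24157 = -23568458.01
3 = 3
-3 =-3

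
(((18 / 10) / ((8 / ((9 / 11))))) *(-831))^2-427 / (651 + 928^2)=780955340333167 / 33370251200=23402.74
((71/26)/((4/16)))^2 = 20164/169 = 119.31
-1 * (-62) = 62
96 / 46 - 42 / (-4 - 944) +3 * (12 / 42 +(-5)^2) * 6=11632139 / 25438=457.27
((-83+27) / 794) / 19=-0.00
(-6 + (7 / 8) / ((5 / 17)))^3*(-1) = 27.68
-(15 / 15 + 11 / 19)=-30 / 19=-1.58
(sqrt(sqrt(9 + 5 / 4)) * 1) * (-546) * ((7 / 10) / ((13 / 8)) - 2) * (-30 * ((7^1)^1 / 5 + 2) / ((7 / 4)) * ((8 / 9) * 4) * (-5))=443904 * sqrt(2) * 41^(1 / 4)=1588546.82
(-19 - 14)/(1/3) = -99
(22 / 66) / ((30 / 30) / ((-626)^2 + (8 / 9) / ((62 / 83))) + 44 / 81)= 2952010872 / 4810706983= 0.61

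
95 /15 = 19 /3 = 6.33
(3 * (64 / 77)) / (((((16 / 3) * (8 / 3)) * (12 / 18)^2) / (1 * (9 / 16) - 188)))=-728757 / 9856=-73.94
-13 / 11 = -1.18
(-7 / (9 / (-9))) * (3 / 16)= 21 / 16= 1.31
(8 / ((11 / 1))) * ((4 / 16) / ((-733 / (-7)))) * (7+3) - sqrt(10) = -3.14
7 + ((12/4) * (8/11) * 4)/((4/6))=221/11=20.09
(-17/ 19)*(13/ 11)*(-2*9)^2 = -71604/ 209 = -342.60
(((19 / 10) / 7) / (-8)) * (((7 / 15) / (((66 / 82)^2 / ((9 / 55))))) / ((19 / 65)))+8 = 12755747 / 1597200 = 7.99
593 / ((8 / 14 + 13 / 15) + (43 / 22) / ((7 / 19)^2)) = 9588810 / 256099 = 37.44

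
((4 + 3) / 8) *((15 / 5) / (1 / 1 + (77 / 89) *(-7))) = -623 / 1200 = -0.52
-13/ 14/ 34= -13/ 476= -0.03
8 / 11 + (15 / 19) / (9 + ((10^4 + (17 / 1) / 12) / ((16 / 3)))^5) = 3784926250383385007377234456 / 5204273594277154141538521057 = 0.73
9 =9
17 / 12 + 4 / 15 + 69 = 4241 / 60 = 70.68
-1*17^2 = -289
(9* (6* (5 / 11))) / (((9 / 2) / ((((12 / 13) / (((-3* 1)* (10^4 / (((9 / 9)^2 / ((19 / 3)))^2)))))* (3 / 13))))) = -81 / 83887375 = -0.00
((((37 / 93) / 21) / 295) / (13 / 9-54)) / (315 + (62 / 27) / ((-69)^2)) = -4756239 / 1226072227167865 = -0.00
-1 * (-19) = 19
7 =7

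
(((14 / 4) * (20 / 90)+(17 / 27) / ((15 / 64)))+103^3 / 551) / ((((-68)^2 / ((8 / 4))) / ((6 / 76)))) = 27707968 / 408448035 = 0.07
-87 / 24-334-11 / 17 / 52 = -596943 / 1768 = -337.64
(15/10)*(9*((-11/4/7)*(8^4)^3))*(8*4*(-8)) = 653109906898944/7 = 93301415271277.71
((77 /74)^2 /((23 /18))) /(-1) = -0.85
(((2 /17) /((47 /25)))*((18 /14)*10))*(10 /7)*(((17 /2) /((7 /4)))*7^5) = 4410000 /47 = 93829.79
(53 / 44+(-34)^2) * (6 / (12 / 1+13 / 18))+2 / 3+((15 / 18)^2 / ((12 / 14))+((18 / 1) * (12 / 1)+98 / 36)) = 416759141 / 544104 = 765.95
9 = 9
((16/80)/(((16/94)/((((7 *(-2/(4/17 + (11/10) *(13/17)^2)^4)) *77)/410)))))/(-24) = 4417921581321325/20446355437692972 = 0.22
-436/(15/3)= -436/5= -87.20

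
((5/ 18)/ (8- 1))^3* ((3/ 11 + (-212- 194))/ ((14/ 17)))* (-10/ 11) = 47419375/ 1694318472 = 0.03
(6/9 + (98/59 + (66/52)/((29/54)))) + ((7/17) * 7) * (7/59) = 5709460/1134393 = 5.03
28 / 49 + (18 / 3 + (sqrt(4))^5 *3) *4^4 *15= 391680.57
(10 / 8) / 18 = 0.07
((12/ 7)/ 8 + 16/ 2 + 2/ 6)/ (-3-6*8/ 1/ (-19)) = -6821/ 378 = -18.04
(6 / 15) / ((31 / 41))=82 / 155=0.53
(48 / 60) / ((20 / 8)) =8 / 25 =0.32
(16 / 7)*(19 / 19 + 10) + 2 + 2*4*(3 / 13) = 2638 / 91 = 28.99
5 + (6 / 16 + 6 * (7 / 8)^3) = 2405 / 256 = 9.39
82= 82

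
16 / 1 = 16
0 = 0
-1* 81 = -81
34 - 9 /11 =33.18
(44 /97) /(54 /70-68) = -0.01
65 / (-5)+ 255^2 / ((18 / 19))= 137249 / 2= 68624.50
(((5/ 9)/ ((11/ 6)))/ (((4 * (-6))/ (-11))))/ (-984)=-5/ 35424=-0.00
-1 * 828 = -828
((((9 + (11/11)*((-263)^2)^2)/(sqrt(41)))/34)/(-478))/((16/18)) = -51722.17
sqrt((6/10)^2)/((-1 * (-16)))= 0.04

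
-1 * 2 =-2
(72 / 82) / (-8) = -9 / 82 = -0.11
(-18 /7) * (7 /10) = -9 /5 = -1.80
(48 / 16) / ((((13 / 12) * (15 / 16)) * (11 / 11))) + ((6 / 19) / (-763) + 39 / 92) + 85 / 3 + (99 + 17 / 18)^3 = 126190486922202119 / 126397023480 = 998365.97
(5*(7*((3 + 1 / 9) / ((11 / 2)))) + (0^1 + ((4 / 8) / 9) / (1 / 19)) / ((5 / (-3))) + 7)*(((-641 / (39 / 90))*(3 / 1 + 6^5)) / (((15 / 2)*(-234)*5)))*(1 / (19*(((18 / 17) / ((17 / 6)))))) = 12442523068271 / 2574900900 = 4832.23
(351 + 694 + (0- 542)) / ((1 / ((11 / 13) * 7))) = 38731 / 13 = 2979.31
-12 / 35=-0.34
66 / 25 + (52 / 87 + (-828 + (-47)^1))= -1896083 / 2175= -871.76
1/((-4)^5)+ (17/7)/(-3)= -17429/21504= -0.81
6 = 6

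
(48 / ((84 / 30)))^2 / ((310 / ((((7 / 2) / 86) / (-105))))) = -24 / 65317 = -0.00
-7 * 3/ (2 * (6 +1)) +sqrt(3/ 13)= -3/ 2 +sqrt(39)/ 13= -1.02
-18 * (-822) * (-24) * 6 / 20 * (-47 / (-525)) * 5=-8344944 / 175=-47685.39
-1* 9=-9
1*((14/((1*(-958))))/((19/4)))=-28/9101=-0.00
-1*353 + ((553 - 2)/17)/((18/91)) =-57877/306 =-189.14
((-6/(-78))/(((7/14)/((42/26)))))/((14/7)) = 21/169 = 0.12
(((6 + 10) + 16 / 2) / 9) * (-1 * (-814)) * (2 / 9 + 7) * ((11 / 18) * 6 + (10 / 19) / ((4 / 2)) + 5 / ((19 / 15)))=123491.05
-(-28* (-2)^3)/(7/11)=-352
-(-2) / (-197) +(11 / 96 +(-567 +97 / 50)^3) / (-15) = 53313989239595453 / 4432500000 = 12027972.76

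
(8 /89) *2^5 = 256 /89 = 2.88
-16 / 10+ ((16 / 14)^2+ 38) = 9238 / 245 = 37.71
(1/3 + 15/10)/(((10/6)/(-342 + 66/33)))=-374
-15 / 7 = -2.14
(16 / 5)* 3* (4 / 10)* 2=192 / 25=7.68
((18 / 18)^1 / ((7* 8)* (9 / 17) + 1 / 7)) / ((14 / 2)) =17 / 3545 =0.00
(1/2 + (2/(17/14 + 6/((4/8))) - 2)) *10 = -499/37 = -13.49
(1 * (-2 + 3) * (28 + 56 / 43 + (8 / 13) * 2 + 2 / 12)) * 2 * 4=411868 / 1677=245.60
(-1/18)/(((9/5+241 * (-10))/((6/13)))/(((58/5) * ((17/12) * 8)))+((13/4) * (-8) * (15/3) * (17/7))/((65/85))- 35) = 13804/121141539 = 0.00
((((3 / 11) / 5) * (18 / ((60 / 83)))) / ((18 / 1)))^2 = 6889 / 1210000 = 0.01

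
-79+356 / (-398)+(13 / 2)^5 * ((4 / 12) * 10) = 368673383 / 9552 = 38596.46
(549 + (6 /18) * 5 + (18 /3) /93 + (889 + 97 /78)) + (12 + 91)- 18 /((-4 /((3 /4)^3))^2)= 61158962855 /39616512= 1543.77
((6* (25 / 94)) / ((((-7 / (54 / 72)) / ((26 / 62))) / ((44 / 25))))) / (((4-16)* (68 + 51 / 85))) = 2145 / 13993028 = 0.00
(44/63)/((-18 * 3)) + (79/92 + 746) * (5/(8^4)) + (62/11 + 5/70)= 46582156613/7050903552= 6.61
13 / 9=1.44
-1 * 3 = -3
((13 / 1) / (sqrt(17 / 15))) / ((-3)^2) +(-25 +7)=-18 +13 * sqrt(255) / 153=-16.64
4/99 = 0.04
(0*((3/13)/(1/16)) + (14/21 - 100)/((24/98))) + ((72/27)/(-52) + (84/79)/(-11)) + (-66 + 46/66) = -95788591/203346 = -471.06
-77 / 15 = -5.13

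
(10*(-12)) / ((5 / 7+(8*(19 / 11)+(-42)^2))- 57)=-1540 / 22093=-0.07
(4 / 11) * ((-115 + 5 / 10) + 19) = -382 / 11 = -34.73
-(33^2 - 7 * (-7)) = -1138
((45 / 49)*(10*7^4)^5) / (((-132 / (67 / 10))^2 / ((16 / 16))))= 4568717900637503475625 / 242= 18878999589411171386.88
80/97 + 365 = 35485/97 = 365.82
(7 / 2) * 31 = 108.50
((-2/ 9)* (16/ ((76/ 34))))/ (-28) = 68/ 1197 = 0.06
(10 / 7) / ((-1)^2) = 10 / 7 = 1.43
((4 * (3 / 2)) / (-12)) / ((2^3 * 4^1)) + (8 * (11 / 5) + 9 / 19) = 18.06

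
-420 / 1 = -420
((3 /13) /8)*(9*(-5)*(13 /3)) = -45 /8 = -5.62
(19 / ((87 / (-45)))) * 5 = -1425 / 29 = -49.14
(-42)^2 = 1764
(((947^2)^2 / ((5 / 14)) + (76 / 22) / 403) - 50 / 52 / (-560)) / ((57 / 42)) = 1659328536487.12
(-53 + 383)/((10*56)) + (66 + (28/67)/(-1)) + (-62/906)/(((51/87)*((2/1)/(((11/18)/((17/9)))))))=32494142293/491200584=66.15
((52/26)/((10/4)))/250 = 2/625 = 0.00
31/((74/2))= 0.84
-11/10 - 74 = -75.10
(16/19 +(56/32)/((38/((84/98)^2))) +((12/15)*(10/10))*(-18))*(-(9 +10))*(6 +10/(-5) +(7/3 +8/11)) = 4190971/2310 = 1814.27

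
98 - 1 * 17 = 81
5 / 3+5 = 20 / 3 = 6.67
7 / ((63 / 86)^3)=636056 / 35721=17.81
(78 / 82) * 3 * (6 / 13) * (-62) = -81.66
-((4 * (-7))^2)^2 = -614656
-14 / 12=-7 / 6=-1.17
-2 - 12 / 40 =-23 / 10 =-2.30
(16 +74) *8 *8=5760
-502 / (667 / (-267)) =134034 / 667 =200.95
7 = 7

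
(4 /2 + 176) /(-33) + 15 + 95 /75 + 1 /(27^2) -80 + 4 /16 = -11046317 /160380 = -68.88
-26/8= -13/4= -3.25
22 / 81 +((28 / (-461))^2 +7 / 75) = 158640619 / 430355025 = 0.37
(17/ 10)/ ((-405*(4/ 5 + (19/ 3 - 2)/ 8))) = -68/ 21735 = -0.00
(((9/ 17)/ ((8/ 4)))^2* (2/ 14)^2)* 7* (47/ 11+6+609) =137943/ 22253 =6.20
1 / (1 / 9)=9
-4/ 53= -0.08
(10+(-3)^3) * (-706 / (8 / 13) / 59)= 78013 / 236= 330.56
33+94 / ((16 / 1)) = 311 / 8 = 38.88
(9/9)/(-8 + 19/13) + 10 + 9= 1602/85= 18.85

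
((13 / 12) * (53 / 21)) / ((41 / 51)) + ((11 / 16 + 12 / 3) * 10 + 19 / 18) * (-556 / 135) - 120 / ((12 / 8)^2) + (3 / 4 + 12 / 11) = -1883312113 / 7671510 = -245.49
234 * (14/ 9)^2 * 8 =40768/ 9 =4529.78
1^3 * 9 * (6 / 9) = 6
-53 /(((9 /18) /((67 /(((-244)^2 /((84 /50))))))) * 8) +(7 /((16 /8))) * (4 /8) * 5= 25972429 /2976800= 8.72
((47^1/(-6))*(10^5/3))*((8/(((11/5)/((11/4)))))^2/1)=-26111111.11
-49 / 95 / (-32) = 49 / 3040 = 0.02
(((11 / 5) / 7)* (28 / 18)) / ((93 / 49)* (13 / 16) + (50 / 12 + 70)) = 17248 / 2671005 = 0.01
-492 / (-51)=164 / 17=9.65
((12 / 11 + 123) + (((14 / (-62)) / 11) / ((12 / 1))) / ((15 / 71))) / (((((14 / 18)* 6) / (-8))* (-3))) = 1088029 / 15345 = 70.90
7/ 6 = 1.17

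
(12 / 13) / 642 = 2 / 1391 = 0.00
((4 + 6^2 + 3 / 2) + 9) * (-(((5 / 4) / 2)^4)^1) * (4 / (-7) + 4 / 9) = 63125 / 64512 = 0.98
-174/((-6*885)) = 29/885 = 0.03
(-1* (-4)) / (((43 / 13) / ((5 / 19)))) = 260 / 817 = 0.32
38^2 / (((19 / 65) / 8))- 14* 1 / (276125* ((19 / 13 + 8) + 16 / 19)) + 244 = 27943678799042 / 702738125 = 39764.00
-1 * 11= -11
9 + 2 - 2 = 9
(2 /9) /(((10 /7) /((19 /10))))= 0.30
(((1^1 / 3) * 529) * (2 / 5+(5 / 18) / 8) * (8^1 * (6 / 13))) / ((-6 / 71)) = -11755967 / 3510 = -3349.28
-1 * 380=-380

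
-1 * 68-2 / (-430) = -14619 / 215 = -68.00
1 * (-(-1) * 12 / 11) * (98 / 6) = 196 / 11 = 17.82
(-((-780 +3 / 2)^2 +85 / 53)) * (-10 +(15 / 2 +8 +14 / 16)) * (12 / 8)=-19658287161 / 3392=-5795485.60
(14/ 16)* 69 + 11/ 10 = 2459/ 40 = 61.48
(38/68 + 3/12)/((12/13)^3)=120835/117504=1.03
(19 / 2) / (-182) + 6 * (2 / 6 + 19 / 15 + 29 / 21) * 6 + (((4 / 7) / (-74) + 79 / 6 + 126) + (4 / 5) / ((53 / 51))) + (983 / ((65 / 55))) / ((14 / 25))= 1426915919 / 823620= 1732.49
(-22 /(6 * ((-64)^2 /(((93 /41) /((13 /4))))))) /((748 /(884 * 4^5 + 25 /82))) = -2301059847 /3043336192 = -0.76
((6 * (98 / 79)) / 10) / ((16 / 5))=147 / 632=0.23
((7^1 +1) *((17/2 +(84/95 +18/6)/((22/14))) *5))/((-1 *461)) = -91724/96349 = -0.95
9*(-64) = -576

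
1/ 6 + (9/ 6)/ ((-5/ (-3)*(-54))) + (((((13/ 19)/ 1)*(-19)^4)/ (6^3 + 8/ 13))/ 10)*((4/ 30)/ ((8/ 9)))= 3561993/ 563200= 6.32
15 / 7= 2.14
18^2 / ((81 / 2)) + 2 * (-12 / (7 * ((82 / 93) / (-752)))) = 841528 / 287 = 2932.15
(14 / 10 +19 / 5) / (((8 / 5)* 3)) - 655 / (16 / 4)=-162.67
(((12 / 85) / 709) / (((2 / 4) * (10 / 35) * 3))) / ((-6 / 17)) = -14 / 10635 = -0.00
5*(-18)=-90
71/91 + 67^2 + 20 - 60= 404930/91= 4449.78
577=577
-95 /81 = -1.17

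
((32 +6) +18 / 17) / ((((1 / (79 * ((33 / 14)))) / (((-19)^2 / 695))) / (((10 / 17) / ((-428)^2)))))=78113541 / 6438848906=0.01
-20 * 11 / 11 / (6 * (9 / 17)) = -170 / 27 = -6.30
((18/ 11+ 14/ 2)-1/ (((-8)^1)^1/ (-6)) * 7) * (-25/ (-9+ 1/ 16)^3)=3814400/ 32166277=0.12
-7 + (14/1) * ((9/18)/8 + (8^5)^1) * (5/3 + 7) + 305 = 15904625/4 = 3976156.25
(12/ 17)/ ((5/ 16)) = 192/ 85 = 2.26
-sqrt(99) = -3*sqrt(11) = -9.95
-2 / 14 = -1 / 7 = -0.14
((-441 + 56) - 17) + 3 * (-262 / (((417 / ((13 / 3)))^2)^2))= -402.00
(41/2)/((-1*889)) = -41/1778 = -0.02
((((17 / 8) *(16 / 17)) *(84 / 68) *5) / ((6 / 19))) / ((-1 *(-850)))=133 / 2890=0.05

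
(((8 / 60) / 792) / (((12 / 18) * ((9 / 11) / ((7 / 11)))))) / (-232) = -0.00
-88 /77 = -8 /7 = -1.14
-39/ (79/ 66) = -2574/ 79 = -32.58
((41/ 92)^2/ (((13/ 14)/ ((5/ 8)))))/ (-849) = -58835/ 373668672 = -0.00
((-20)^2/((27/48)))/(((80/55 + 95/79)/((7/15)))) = 7786240/62343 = 124.89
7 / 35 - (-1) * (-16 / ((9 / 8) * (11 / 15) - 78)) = 6287 / 15435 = 0.41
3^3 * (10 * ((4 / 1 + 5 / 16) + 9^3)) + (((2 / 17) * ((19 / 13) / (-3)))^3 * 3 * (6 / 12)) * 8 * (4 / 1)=153872903878679 / 777157992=197994.37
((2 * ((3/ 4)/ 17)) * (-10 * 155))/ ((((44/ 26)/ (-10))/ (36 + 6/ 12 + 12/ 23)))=257365875/ 8602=29919.31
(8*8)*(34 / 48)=136 / 3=45.33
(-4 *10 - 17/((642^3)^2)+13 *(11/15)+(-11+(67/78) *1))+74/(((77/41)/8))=96235538382538418625859/350440466855814054720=274.61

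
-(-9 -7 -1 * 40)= 56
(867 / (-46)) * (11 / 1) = -9537 / 46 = -207.33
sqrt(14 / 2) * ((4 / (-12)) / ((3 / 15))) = -5 * sqrt(7) / 3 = -4.41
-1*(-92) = 92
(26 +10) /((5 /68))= 2448 /5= 489.60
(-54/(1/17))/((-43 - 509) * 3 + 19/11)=10098/18197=0.55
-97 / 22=-4.41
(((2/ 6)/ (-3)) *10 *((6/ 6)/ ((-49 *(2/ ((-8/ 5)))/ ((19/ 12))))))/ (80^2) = -19/ 4233600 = -0.00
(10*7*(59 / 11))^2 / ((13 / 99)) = 153512100 / 143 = 1073511.19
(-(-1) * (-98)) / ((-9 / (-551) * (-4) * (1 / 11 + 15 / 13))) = 3860857 / 3204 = 1205.01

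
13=13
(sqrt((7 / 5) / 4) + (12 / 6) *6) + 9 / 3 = sqrt(35) / 10 + 15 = 15.59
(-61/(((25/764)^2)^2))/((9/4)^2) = -332524195926016/31640625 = -10509406.69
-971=-971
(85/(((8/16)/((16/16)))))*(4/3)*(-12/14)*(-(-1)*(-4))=5440/7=777.14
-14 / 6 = -7 / 3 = -2.33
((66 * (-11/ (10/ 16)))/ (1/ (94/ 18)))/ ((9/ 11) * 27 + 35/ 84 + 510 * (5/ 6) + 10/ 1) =-4003648/ 301955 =-13.26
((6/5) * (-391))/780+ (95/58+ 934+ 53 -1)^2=1066435521263/1093300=975428.08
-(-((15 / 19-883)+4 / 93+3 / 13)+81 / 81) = -20281940 / 22971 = -882.94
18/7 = 2.57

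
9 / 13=0.69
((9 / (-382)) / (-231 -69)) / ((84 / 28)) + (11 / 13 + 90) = 45114213 / 496600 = 90.85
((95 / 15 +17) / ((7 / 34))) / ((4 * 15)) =17 / 9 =1.89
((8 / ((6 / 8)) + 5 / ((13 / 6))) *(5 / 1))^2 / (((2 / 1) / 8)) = 25603600 / 1521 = 16833.40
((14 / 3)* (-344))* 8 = -38528 / 3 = -12842.67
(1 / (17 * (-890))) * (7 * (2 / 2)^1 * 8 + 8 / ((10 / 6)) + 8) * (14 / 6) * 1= -1204 / 113475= -0.01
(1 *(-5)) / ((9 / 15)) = -25 / 3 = -8.33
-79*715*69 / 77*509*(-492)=88730396820 / 7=12675770974.29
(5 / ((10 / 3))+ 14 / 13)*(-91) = -469 / 2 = -234.50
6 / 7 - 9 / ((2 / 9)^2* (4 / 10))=-25467 / 56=-454.77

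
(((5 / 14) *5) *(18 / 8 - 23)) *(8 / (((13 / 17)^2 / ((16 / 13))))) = -9594800 / 15379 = -623.89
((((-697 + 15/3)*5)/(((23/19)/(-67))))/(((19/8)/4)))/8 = 40316.52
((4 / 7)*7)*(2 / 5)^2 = 0.64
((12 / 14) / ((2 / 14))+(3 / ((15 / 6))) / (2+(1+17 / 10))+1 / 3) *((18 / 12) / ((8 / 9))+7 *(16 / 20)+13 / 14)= 4274329 / 78960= 54.13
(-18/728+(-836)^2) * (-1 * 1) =-254398135/364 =-698895.98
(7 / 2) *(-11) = -77 / 2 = -38.50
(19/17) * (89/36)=2.76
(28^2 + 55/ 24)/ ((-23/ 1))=-18871/ 552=-34.19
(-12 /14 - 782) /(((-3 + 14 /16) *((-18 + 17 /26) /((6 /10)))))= -683904 /53669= -12.74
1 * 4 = 4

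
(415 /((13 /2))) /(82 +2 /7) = 2905 /3744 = 0.78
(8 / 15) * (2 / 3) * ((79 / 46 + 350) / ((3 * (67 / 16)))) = 690304 / 69345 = 9.95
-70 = -70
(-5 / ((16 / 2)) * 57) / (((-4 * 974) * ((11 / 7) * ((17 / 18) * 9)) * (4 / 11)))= 1995 / 1059712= 0.00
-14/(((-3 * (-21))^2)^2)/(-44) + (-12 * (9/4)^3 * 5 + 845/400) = -674638558189/990186120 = -681.32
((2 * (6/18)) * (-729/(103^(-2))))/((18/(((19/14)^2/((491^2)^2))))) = -103405923/11391529517956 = -0.00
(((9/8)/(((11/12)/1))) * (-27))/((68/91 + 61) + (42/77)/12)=-66339/123709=-0.54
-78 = -78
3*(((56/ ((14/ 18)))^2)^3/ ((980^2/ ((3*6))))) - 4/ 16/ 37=69587377657223/ 8883700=7833152.59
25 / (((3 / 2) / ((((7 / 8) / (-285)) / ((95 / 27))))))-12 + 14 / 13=-205321 / 18772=-10.94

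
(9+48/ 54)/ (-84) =-89/ 756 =-0.12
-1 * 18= -18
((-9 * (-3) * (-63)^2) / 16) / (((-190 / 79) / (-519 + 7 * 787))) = -4224472623 / 304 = -13896291.52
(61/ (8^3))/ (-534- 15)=-1/ 4608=-0.00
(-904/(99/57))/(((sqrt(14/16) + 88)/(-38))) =41772032/185835-1305376 * sqrt(14)/2044185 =222.39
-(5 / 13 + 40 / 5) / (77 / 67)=-7303 / 1001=-7.30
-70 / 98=-5 / 7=-0.71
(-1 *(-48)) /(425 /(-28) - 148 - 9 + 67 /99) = -133056 /475403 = -0.28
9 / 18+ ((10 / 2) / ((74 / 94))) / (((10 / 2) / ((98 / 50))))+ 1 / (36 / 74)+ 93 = 816227 / 8325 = 98.05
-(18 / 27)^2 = -4 / 9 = -0.44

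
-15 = -15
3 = 3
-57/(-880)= 57/880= 0.06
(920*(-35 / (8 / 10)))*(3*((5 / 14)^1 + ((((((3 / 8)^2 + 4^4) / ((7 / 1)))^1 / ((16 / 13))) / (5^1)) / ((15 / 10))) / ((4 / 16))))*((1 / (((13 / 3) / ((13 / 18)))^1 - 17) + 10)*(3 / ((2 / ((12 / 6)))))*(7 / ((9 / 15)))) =-478010630125 / 704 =-678992372.34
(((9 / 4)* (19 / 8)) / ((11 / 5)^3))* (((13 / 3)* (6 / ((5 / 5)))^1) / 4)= 277875 / 85184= 3.26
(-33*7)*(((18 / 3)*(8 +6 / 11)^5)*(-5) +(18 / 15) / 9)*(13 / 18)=150266833930759 / 658845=228076154.38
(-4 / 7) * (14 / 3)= -8 / 3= -2.67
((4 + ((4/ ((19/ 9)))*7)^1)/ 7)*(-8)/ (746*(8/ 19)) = -164/ 2611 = -0.06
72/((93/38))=29.42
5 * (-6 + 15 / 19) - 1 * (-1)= -476 / 19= -25.05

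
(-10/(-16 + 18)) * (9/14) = -3.21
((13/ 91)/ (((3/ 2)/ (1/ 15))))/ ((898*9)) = 1/ 1272915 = 0.00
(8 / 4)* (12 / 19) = 1.26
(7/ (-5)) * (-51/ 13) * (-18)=-6426/ 65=-98.86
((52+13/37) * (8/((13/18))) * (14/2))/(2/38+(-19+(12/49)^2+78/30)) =-34258044240/137457701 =-249.23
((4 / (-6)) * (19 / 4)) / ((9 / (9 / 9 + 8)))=-19 / 6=-3.17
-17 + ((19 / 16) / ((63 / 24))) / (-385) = -274909 / 16170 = -17.00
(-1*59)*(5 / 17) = -295 / 17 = -17.35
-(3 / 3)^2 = -1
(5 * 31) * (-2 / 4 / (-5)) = 31 / 2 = 15.50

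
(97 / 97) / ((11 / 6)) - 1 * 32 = -346 / 11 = -31.45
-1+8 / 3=5 / 3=1.67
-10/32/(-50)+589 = 589.01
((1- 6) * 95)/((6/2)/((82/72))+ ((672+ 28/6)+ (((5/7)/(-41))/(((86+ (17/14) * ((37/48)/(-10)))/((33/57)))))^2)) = -2381737985472556425/3406140105129864194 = -0.70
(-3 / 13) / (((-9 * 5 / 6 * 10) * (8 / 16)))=2 / 325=0.01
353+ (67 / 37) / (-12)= 156665 / 444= 352.85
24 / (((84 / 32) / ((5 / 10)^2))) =16 / 7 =2.29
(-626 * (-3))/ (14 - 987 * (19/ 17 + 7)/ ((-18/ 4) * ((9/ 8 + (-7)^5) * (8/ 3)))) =134.52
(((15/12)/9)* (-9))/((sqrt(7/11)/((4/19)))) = -0.33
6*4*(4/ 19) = 96/ 19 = 5.05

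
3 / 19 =0.16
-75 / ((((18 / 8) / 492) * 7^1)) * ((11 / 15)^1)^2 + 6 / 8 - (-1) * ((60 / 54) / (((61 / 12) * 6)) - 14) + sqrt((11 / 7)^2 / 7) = -6523621 / 5124 + 11 * sqrt(7) / 49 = -1272.56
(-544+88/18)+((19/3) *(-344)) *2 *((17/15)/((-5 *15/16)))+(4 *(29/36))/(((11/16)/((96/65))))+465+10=480847687/482625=996.32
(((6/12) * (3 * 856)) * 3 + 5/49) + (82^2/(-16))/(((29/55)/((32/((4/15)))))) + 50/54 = -3521709826/38367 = -91790.08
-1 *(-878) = 878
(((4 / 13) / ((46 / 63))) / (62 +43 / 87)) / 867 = 3654 / 469816607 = 0.00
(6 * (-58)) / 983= -0.35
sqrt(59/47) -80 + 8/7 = -552/7 + sqrt(2773)/47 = -77.74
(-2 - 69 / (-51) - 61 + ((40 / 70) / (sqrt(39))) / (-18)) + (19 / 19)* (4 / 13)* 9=-13012 / 221 - 2* sqrt(39) / 2457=-58.88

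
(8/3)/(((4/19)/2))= 25.33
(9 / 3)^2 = 9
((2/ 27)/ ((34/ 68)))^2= 16/ 729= 0.02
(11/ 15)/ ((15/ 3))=11/ 75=0.15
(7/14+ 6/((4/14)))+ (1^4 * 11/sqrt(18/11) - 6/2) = 11 * sqrt(22)/6+ 37/2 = 27.10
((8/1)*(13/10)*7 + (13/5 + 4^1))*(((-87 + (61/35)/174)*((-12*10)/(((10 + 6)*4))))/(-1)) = -210318293/16240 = -12950.63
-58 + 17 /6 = -331 /6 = -55.17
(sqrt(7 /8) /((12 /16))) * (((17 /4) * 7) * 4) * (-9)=-357 * sqrt(14)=-1335.77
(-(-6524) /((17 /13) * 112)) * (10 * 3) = 45435 /34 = 1336.32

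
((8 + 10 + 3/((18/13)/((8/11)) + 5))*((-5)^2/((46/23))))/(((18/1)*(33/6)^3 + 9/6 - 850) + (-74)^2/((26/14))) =1433900/31703649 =0.05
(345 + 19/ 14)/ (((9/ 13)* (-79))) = -63037/ 9954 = -6.33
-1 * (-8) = 8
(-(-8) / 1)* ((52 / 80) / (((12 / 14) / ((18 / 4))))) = 273 / 10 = 27.30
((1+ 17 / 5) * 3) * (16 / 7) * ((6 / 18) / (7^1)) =352 / 245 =1.44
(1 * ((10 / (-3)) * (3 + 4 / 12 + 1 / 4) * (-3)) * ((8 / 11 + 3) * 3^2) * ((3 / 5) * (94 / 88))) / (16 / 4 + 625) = 745749 / 608872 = 1.22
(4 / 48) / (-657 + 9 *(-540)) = -1 / 66204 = -0.00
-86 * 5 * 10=-4300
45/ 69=15/ 23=0.65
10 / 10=1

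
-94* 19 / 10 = -893 / 5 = -178.60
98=98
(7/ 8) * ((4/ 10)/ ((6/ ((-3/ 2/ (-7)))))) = 1/ 80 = 0.01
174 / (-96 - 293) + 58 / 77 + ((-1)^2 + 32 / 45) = 2718761 / 1347885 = 2.02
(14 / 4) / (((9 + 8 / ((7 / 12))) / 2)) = 49 / 159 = 0.31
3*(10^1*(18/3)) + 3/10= 1803/10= 180.30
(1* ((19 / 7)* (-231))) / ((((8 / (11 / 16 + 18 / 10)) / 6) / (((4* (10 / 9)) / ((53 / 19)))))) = -790229 / 424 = -1863.75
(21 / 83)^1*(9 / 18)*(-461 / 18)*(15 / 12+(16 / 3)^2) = -3449663 / 35856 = -96.21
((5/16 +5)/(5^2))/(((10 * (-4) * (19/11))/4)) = -187/15200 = -0.01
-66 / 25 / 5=-0.53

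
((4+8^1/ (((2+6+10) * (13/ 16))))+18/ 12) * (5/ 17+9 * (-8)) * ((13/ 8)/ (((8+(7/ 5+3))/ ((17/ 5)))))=-1724885/ 8928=-193.20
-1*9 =-9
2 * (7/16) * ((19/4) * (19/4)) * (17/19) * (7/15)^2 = 110789/28800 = 3.85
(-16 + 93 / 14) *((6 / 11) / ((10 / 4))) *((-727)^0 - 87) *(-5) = -67596 / 77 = -877.87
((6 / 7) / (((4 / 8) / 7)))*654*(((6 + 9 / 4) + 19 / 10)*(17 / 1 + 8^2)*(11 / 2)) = 177436413 / 5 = 35487282.60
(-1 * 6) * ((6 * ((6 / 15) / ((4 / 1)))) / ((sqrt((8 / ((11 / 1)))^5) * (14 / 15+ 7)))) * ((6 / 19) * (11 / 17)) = -107811 * sqrt(22) / 2459968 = -0.21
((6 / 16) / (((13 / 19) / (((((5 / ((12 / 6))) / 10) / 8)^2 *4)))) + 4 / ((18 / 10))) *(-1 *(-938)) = 249973717 / 119808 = 2086.45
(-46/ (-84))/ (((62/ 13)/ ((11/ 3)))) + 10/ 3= 29329/ 7812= 3.75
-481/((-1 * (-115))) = -4.18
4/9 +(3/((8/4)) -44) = -757/18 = -42.06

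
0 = 0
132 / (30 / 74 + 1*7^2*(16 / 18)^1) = 43956 / 14639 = 3.00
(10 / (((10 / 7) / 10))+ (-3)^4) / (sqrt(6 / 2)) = 151* sqrt(3) / 3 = 87.18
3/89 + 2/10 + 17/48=12557/21360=0.59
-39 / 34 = -1.15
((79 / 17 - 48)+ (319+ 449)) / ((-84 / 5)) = -61595 / 1428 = -43.13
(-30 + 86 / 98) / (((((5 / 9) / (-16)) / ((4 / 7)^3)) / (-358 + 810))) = 5944356864 / 84035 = 70736.68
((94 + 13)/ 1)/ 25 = 107/ 25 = 4.28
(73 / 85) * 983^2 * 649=45779873953 / 85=538586752.39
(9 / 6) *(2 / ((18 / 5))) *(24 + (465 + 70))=2795 / 6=465.83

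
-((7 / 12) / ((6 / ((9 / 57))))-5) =2273 / 456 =4.98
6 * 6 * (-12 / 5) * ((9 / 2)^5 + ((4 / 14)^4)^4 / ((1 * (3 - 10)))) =-370888178951569202757 / 2326305139872070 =-159432.30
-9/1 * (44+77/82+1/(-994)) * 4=-32965272/20377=-1617.77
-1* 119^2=-14161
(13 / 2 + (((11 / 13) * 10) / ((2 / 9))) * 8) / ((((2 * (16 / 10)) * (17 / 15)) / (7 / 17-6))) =-57634125 / 120224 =-479.39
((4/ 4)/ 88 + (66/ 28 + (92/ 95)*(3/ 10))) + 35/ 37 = 39028221/ 10826200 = 3.60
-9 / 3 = -3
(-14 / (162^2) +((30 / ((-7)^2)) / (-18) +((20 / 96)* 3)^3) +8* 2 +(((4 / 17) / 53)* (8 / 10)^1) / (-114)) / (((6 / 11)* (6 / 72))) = 2512166679978197 / 7044569844480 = 356.61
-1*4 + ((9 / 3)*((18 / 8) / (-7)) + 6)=29 / 28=1.04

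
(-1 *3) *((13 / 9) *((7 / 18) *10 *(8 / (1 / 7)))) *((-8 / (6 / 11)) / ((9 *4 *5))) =56056 / 729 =76.89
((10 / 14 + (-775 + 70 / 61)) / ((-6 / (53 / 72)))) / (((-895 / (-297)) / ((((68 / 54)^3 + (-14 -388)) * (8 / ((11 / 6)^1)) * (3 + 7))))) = -275515198310360 / 501476913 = -549407.54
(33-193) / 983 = -160 / 983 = -0.16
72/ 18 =4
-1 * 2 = -2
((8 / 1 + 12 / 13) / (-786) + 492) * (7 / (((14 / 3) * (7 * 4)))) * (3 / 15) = 251357 / 47684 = 5.27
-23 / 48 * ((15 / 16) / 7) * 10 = -575 / 896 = -0.64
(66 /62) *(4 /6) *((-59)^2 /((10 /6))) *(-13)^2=38827074 /155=250497.25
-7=-7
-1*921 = -921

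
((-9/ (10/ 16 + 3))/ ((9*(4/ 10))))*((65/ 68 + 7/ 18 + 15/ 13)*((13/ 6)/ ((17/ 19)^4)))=-12953255795/ 2223496062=-5.83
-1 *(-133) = 133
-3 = -3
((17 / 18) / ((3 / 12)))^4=203.68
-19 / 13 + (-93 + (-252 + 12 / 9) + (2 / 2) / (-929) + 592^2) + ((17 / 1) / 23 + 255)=291971717257 / 833313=350374.61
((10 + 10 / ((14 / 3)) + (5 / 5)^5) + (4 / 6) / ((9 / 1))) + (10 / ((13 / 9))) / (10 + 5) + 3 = 40979 / 2457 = 16.68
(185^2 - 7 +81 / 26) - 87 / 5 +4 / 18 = 40018607 / 1170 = 34203.94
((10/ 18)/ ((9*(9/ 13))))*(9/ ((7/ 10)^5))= 6500000/ 1361367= 4.77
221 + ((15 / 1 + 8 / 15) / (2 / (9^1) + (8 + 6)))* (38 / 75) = 1772427 / 8000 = 221.55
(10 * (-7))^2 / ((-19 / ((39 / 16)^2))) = -1532.26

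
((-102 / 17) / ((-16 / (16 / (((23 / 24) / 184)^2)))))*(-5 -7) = -2654208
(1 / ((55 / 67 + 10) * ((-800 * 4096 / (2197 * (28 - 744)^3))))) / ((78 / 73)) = 4740710775281 / 222720000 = 21285.52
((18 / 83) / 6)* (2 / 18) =1 / 249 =0.00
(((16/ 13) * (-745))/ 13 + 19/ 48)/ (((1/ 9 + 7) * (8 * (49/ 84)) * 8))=-5120541/ 19382272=-0.26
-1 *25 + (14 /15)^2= -5429 /225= -24.13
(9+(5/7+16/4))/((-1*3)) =-32/7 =-4.57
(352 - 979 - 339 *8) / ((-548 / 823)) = 2747997 / 548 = 5014.59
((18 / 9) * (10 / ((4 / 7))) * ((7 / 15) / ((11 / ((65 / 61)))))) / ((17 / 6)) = 6370 / 11407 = 0.56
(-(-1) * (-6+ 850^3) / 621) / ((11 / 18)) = 1228249988 / 759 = 1618247.68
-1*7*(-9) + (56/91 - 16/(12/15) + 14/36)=10297/234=44.00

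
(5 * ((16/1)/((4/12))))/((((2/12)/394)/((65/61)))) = 36878400/61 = 604563.93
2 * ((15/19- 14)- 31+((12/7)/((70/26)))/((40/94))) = -1988346/23275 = -85.43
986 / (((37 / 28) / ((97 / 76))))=669494 / 703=952.34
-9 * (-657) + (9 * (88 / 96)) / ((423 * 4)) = 13339739 / 2256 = 5913.00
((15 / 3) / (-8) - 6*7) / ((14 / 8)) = -24.36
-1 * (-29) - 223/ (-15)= 658/ 15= 43.87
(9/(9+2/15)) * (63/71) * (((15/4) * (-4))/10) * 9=-229635/19454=-11.80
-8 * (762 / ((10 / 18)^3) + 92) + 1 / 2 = -9071843 / 250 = -36287.37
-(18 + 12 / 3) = -22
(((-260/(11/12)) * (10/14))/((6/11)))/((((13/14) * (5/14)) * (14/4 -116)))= 448/45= 9.96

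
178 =178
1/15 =0.07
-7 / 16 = -0.44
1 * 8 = 8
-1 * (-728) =728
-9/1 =-9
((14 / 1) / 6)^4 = 2401 / 81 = 29.64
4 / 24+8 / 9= 19 / 18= 1.06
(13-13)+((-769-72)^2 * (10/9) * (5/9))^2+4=1250616032428744/6561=190613630914.30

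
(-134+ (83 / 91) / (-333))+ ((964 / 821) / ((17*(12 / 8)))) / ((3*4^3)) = -151133010971 / 1127837256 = -134.00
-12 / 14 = -6 / 7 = -0.86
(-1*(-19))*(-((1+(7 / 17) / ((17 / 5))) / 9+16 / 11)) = -95380 / 3179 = -30.00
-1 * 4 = -4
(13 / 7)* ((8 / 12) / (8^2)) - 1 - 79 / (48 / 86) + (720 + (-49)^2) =667179 / 224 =2978.48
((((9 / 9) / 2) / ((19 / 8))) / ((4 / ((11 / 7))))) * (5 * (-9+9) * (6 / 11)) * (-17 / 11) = 0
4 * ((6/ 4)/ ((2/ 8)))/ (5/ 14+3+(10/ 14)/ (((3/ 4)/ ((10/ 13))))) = 1872/ 319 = 5.87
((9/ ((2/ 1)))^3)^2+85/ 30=1594867/ 192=8306.60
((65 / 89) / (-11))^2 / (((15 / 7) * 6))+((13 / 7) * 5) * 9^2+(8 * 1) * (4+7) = 101458688783 / 120763566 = 840.14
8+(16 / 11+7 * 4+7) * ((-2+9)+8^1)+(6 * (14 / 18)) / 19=555.06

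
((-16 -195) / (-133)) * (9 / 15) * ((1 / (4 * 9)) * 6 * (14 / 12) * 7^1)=1477 / 1140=1.30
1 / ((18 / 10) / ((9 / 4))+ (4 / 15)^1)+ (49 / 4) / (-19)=0.29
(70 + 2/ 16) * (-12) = -1683/ 2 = -841.50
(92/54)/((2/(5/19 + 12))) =5359/513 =10.45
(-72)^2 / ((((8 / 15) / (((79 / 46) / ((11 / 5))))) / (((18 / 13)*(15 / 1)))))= 157591.67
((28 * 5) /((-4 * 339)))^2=1225 /114921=0.01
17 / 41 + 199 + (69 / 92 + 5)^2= 152505 / 656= 232.48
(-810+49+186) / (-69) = 25 / 3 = 8.33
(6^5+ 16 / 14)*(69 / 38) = 14121.65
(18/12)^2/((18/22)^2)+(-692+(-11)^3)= -72707/36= -2019.64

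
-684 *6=-4104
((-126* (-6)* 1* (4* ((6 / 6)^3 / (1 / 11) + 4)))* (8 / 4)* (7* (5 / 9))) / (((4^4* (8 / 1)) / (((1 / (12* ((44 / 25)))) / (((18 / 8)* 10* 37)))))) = 6125 / 625152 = 0.01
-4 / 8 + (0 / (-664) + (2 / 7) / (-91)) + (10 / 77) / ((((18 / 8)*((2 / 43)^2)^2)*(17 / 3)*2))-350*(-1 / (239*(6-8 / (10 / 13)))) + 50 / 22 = 372268360267 / 341633292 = 1089.67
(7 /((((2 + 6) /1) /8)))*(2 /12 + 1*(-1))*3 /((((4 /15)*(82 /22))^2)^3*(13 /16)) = -706271545546875 /31616693828096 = -22.34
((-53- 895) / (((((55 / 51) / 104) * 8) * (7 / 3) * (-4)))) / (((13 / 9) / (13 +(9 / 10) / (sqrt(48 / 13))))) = 979047 * sqrt(39) / 15400 +4242537 / 385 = 11416.60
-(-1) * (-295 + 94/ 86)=-12638/ 43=-293.91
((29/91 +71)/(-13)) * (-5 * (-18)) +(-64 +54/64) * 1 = -21082043/37856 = -556.90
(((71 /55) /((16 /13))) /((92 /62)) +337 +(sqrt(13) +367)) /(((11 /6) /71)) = 426 * sqrt(13) /11 +6076151529 /222640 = 27431.01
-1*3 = -3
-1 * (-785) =785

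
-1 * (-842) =842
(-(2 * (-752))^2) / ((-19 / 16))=36192256 / 19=1904855.58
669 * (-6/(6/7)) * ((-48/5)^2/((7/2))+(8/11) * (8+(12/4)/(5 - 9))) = -40700622/275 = -148002.26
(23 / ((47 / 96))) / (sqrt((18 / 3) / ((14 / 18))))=368 *sqrt(42) / 141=16.91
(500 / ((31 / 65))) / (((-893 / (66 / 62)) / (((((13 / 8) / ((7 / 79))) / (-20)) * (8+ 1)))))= 495655875 / 48057688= 10.31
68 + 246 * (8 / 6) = 396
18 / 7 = 2.57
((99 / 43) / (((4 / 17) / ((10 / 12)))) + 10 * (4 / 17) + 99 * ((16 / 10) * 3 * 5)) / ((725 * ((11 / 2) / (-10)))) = -13956293 / 2331890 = -5.98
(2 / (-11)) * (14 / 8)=-7 / 22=-0.32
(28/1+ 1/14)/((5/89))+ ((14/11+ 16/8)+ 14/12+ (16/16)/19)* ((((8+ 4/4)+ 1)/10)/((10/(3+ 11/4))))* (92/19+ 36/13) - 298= 1199705114/5420415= 221.33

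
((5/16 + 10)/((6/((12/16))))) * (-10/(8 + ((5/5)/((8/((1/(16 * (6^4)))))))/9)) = -19245600/11943937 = -1.61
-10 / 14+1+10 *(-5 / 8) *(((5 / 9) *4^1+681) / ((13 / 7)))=-579353 / 252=-2299.02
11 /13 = 0.85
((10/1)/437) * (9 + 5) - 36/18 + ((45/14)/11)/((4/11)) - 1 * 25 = -633239/24472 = -25.88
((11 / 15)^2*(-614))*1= -74294 / 225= -330.20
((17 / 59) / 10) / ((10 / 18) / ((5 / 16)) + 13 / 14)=0.01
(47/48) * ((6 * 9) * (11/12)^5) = 7569397/221184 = 34.22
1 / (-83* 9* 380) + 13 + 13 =7380359 / 283860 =26.00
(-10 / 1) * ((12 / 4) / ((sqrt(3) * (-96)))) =5 * sqrt(3) / 48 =0.18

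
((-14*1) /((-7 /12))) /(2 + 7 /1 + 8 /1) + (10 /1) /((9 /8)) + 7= 17.30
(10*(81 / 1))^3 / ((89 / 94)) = 49955454000 / 89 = 561297235.96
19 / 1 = 19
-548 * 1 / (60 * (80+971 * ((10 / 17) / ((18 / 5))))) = -6987 / 182575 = -0.04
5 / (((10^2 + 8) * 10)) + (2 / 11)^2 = 985 / 26136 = 0.04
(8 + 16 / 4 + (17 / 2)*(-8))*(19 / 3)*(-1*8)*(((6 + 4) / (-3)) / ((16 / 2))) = -1182.22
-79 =-79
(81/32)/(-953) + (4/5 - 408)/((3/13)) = -807169343/457440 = -1764.54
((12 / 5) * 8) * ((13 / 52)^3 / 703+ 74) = 9988227 / 7030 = 1420.80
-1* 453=-453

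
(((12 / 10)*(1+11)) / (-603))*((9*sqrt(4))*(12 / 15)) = -576 / 1675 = -0.34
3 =3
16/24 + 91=275/3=91.67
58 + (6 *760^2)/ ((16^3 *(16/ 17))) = 956.97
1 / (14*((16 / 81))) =81 / 224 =0.36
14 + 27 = 41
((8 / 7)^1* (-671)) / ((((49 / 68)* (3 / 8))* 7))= -405.41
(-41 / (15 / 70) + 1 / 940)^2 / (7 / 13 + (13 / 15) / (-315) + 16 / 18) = 79476239455977 / 3092812064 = 25697.08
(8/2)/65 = 4/65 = 0.06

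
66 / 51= 22 / 17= 1.29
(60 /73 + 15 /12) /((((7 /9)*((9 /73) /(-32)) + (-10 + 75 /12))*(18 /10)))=-2200 /7173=-0.31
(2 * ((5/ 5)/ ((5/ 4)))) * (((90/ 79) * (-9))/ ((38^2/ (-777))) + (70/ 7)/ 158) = 254636/ 28519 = 8.93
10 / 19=0.53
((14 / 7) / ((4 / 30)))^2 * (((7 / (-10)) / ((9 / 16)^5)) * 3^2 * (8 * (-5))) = 734003200 / 729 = 1006863.10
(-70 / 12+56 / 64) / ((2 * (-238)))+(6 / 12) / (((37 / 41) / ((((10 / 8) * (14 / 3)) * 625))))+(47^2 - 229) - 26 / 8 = 4732151 / 1184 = 3996.75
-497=-497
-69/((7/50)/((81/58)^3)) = -1342.43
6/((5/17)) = 102/5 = 20.40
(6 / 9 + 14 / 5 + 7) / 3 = 157 / 45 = 3.49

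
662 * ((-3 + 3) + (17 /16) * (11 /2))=61897 /16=3868.56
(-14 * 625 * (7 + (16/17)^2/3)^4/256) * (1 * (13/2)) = -91025595549560546875/144649306296576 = -629284.70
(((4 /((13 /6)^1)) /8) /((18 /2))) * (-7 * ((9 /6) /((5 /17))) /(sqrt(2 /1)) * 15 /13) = -357 * sqrt(2) /676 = -0.75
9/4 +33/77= 75/28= 2.68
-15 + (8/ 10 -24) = -191/ 5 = -38.20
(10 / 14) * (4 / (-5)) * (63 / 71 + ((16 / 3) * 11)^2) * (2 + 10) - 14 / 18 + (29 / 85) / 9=-8975722342 / 380205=-23607.59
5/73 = 0.07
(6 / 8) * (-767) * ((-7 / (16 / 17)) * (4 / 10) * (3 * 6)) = 2464371 / 80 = 30804.64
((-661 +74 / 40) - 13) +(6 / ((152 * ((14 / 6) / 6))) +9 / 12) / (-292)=-522074613 / 776720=-672.15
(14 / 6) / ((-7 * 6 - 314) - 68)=-7 / 1272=-0.01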